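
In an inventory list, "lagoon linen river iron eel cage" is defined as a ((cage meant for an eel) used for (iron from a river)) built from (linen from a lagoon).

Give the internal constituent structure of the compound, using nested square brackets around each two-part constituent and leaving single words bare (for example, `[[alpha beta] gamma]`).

At the top level: head "cage" (specifically "river iron eel cage"); modifier "lagoon linen".
Inside "lagoon linen": head "linen", modifier "lagoon".
Inside "river iron eel cage": head "cage" (specifically "eel cage"), modifier "river iron".
Inside "river iron": head "iron", modifier "river".
Inside "eel cage": head "cage", modifier "eel".
Assembled: [[lagoon linen] [[river iron] [eel cage]]].

[[lagoon linen] [[river iron] [eel cage]]]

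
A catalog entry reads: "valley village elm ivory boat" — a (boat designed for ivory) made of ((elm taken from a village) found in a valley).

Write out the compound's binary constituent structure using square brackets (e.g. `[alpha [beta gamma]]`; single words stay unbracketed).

Whole compound: head "boat" (specifically "ivory boat"), modifier "valley village elm".
"valley village elm" → head "elm" (specifically "village elm"), modifier "valley".
"village elm" → head "elm", modifier "village".
"ivory boat" → head "boat", modifier "ivory".
Putting it together: [[valley [village elm]] [ivory boat]].

[[valley [village elm]] [ivory boat]]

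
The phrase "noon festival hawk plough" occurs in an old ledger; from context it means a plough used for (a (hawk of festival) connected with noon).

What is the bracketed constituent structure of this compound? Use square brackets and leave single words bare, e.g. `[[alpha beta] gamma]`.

[[noon [festival hawk]] plough]

Overall it is a kind of plough; the modifier is "noon festival hawk".
Within "noon festival hawk", the head is "hawk" (specifically "festival hawk") and the modifier is "noon".
Within "festival hawk", the head is "hawk" and the modifier is "festival".
Putting it together: [[noon [festival hawk]] plough].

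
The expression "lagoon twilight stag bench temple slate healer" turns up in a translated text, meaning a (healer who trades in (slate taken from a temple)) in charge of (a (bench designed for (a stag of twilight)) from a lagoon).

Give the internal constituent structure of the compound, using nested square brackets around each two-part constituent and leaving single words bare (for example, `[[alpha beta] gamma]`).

[[lagoon [[twilight stag] bench]] [[temple slate] healer]]

At the top level: head "healer" (specifically "temple slate healer"); modifier "lagoon twilight stag bench".
Inside "lagoon twilight stag bench": head "bench" (specifically "twilight stag bench"), modifier "lagoon".
Inside "twilight stag bench": head "bench", modifier "twilight stag".
Inside "twilight stag": head "stag", modifier "twilight".
Inside "temple slate healer": head "healer", modifier "temple slate".
Inside "temple slate": head "slate", modifier "temple".
Putting it together: [[lagoon [[twilight stag] bench]] [[temple slate] healer]].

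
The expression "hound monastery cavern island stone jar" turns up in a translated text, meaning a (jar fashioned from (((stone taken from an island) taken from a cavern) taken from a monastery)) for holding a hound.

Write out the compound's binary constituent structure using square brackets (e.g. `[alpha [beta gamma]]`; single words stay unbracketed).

At the top level: head "jar" (specifically "monastery cavern island stone jar"); modifier "hound".
Inside "monastery cavern island stone jar": head "jar", modifier "monastery cavern island stone".
Inside "monastery cavern island stone": head "stone" (specifically "cavern island stone"), modifier "monastery".
Inside "cavern island stone": head "stone" (specifically "island stone"), modifier "cavern".
Inside "island stone": head "stone", modifier "island".
Putting it together: [hound [[monastery [cavern [island stone]]] jar]].

[hound [[monastery [cavern [island stone]]] jar]]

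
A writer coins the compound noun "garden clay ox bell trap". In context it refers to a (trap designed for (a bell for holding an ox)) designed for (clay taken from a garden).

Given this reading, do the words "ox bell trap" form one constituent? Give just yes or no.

yes

The paraphrase groups the words so that "ox bell trap" is one unit: it corresponds to a single parenthesized sub-phrase.
The full structure is [[garden clay] [[ox bell] trap]], in which [ox bell trap] is a constituent.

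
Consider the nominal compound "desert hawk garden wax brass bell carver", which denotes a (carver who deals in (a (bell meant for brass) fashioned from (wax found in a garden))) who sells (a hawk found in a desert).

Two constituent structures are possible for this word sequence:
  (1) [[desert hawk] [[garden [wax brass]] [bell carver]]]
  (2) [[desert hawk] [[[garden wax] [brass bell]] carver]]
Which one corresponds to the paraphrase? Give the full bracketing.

[[desert hawk] [[[garden wax] [brass bell]] carver]]

The paraphrase's head is the "carver" part ("garden wax brass bell carver"); its modifier is "desert hawk".
That top-level split, carried through the inner groups, gives [[desert hawk] [[[garden wax] [brass bell]] carver]].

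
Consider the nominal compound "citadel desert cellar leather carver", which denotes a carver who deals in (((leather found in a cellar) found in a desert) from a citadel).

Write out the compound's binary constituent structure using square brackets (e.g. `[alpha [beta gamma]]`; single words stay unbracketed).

At the top level: head "carver"; modifier "citadel desert cellar leather".
"citadel desert cellar leather" → head "leather" (specifically "desert cellar leather"), modifier "citadel".
"desert cellar leather" → head "leather" (specifically "cellar leather"), modifier "desert".
"cellar leather" → head "leather", modifier "cellar".
So the structure is [[citadel [desert [cellar leather]]] carver].

[[citadel [desert [cellar leather]]] carver]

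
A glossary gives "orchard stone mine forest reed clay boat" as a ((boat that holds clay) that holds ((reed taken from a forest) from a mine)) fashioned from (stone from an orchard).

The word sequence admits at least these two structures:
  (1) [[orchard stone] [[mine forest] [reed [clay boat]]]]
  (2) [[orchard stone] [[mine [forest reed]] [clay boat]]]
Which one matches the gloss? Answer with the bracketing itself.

The paraphrase's head is the "boat" part ("mine forest reed clay boat"); its modifier is "orchard stone".
That top-level split, carried through the inner groups, gives [[orchard stone] [[mine [forest reed]] [clay boat]]].

[[orchard stone] [[mine [forest reed]] [clay boat]]]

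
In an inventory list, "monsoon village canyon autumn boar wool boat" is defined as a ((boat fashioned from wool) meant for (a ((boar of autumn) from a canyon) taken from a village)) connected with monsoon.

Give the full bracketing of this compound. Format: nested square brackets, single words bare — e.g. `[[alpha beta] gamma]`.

Overall it is a kind of boat (specifically "village canyon autumn boar wool boat"); the modifier is "monsoon".
Within "village canyon autumn boar wool boat", the head is "boat" (specifically "wool boat") and the modifier is "village canyon autumn boar".
Within "village canyon autumn boar", the head is "boar" (specifically "canyon autumn boar") and the modifier is "village".
Within "canyon autumn boar", the head is "boar" (specifically "autumn boar") and the modifier is "canyon".
Within "autumn boar", the head is "boar" and the modifier is "autumn".
Within "wool boat", the head is "boat" and the modifier is "wool".
So the structure is [monsoon [[village [canyon [autumn boar]]] [wool boat]]].

[monsoon [[village [canyon [autumn boar]]] [wool boat]]]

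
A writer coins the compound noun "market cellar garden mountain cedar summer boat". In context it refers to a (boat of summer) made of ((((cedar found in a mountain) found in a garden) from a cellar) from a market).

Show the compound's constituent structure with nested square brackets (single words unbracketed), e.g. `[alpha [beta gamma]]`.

[[market [cellar [garden [mountain cedar]]]] [summer boat]]

At the top level: head "boat" (specifically "summer boat"); modifier "market cellar garden mountain cedar".
Inside "market cellar garden mountain cedar": head "cedar" (specifically "cellar garden mountain cedar"), modifier "market".
Inside "cellar garden mountain cedar": head "cedar" (specifically "garden mountain cedar"), modifier "cellar".
Inside "garden mountain cedar": head "cedar" (specifically "mountain cedar"), modifier "garden".
Inside "mountain cedar": head "cedar", modifier "mountain".
Inside "summer boat": head "boat", modifier "summer".
Assembled: [[market [cellar [garden [mountain cedar]]]] [summer boat]].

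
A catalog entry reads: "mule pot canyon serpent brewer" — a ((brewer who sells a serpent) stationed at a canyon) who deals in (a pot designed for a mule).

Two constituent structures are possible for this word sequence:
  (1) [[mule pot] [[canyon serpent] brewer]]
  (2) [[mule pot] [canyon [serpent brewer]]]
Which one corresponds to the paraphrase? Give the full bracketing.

[[mule pot] [canyon [serpent brewer]]]

The paraphrase's head is the "brewer" part ("canyon serpent brewer"); its modifier is "mule pot".
That top-level split, carried through the inner groups, gives [[mule pot] [canyon [serpent brewer]]].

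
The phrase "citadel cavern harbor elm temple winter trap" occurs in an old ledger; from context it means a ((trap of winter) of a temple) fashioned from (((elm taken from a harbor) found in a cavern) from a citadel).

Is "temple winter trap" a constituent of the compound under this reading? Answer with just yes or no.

The paraphrase groups the words so that "temple winter trap" is one unit: it corresponds to a single parenthesized sub-phrase.
The full structure is [[citadel [cavern [harbor elm]]] [temple [winter trap]]], in which [temple winter trap] is a constituent.

yes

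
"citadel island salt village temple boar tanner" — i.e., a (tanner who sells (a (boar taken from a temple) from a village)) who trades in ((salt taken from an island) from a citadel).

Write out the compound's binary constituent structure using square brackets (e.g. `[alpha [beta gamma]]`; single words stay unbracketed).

The outermost head in the paraphrase is "tanner" (specifically "village temple boar tanner"), modified by "citadel island salt".
"citadel island salt" → head "salt" (specifically "island salt"), modifier "citadel".
"island salt" → head "salt", modifier "island".
"village temple boar tanner" → head "tanner", modifier "village temple boar".
"village temple boar" → head "boar" (specifically "temple boar"), modifier "village".
"temple boar" → head "boar", modifier "temple".
Putting it together: [[citadel [island salt]] [[village [temple boar]] tanner]].

[[citadel [island salt]] [[village [temple boar]] tanner]]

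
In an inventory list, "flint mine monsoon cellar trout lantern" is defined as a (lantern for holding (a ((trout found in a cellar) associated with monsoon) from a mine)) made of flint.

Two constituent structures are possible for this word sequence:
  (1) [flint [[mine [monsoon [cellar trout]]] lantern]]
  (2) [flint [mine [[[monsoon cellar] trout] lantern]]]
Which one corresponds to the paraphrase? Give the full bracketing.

[flint [[mine [monsoon [cellar trout]]] lantern]]

The paraphrase's head is the "lantern" part ("mine monsoon cellar trout lantern"); its modifier is "flint".
That top-level split, carried through the inner groups, gives [flint [[mine [monsoon [cellar trout]]] lantern]].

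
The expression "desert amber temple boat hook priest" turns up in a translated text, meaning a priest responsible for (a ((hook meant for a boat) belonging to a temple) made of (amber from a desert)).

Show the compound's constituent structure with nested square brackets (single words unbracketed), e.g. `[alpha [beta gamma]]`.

[[[desert amber] [temple [boat hook]]] priest]

The outermost head in the paraphrase is "priest", modified by "desert amber temple boat hook".
"desert amber temple boat hook" → head "hook" (specifically "temple boat hook"), modifier "desert amber".
"desert amber" → head "amber", modifier "desert".
"temple boat hook" → head "hook" (specifically "boat hook"), modifier "temple".
"boat hook" → head "hook", modifier "boat".
Putting it together: [[[desert amber] [temple [boat hook]]] priest].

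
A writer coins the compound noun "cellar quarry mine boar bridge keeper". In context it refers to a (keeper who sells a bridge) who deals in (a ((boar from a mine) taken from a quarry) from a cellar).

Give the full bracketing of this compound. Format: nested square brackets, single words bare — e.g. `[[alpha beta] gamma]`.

The outermost head in the paraphrase is "keeper" (specifically "bridge keeper"), modified by "cellar quarry mine boar".
Inside "cellar quarry mine boar": head "boar" (specifically "quarry mine boar"), modifier "cellar".
Inside "quarry mine boar": head "boar" (specifically "mine boar"), modifier "quarry".
Inside "mine boar": head "boar", modifier "mine".
Inside "bridge keeper": head "keeper", modifier "bridge".
Putting it together: [[cellar [quarry [mine boar]]] [bridge keeper]].

[[cellar [quarry [mine boar]]] [bridge keeper]]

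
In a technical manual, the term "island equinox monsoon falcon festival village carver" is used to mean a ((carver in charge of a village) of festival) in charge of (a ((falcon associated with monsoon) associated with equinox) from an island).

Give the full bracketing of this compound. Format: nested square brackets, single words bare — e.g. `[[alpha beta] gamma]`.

[[island [equinox [monsoon falcon]]] [festival [village carver]]]

Whole compound: head "carver" (specifically "festival village carver"), modifier "island equinox monsoon falcon".
Within "island equinox monsoon falcon", the head is "falcon" (specifically "equinox monsoon falcon") and the modifier is "island".
Within "equinox monsoon falcon", the head is "falcon" (specifically "monsoon falcon") and the modifier is "equinox".
Within "monsoon falcon", the head is "falcon" and the modifier is "monsoon".
Within "festival village carver", the head is "carver" (specifically "village carver") and the modifier is "festival".
Within "village carver", the head is "carver" and the modifier is "village".
Assembled: [[island [equinox [monsoon falcon]]] [festival [village carver]]].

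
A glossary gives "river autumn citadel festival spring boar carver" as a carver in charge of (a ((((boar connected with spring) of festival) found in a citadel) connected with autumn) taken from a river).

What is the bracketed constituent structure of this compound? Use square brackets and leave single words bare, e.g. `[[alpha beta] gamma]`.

The outermost head in the paraphrase is "carver", modified by "river autumn citadel festival spring boar".
Inside "river autumn citadel festival spring boar": head "boar" (specifically "autumn citadel festival spring boar"), modifier "river".
Inside "autumn citadel festival spring boar": head "boar" (specifically "citadel festival spring boar"), modifier "autumn".
Inside "citadel festival spring boar": head "boar" (specifically "festival spring boar"), modifier "citadel".
Inside "festival spring boar": head "boar" (specifically "spring boar"), modifier "festival".
Inside "spring boar": head "boar", modifier "spring".
Assembled: [[river [autumn [citadel [festival [spring boar]]]]] carver].

[[river [autumn [citadel [festival [spring boar]]]]] carver]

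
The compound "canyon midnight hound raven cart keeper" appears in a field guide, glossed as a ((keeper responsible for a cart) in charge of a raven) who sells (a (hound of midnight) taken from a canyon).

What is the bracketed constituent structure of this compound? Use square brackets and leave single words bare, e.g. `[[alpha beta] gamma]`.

[[canyon [midnight hound]] [raven [cart keeper]]]

Overall it is a kind of keeper (specifically "raven cart keeper"); the modifier is "canyon midnight hound".
"canyon midnight hound" → head "hound" (specifically "midnight hound"), modifier "canyon".
"midnight hound" → head "hound", modifier "midnight".
"raven cart keeper" → head "keeper" (specifically "cart keeper"), modifier "raven".
"cart keeper" → head "keeper", modifier "cart".
Assembled: [[canyon [midnight hound]] [raven [cart keeper]]].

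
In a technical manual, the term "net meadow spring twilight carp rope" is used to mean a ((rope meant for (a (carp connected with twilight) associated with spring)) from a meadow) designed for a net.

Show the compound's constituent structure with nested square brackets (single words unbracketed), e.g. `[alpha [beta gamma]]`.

[net [meadow [[spring [twilight carp]] rope]]]

The outermost head in the paraphrase is "rope" (specifically "meadow spring twilight carp rope"), modified by "net".
"meadow spring twilight carp rope" → head "rope" (specifically "spring twilight carp rope"), modifier "meadow".
"spring twilight carp rope" → head "rope", modifier "spring twilight carp".
"spring twilight carp" → head "carp" (specifically "twilight carp"), modifier "spring".
"twilight carp" → head "carp", modifier "twilight".
Assembled: [net [meadow [[spring [twilight carp]] rope]]].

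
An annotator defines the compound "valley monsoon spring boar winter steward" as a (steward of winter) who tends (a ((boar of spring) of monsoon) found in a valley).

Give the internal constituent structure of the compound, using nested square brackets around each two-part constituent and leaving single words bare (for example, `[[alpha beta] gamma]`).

[[valley [monsoon [spring boar]]] [winter steward]]

Overall it is a kind of steward (specifically "winter steward"); the modifier is "valley monsoon spring boar".
Within "valley monsoon spring boar", the head is "boar" (specifically "monsoon spring boar") and the modifier is "valley".
Within "monsoon spring boar", the head is "boar" (specifically "spring boar") and the modifier is "monsoon".
Within "spring boar", the head is "boar" and the modifier is "spring".
Within "winter steward", the head is "steward" and the modifier is "winter".
Putting it together: [[valley [monsoon [spring boar]]] [winter steward]].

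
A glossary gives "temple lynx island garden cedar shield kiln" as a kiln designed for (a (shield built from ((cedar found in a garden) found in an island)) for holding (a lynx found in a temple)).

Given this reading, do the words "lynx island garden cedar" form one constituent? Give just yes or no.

The top-level split is [temple lynx island garden cedar shield] [kiln]; the full structure is [[[temple lynx] [[island [garden cedar]] shield]] kiln].
"lynx island garden cedar" straddles a constituent boundary, so it is not a single unit.

no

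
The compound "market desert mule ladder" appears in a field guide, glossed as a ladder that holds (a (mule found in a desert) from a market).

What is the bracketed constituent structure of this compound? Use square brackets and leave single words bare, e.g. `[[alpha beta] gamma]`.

At the top level: head "ladder"; modifier "market desert mule".
Within "market desert mule", the head is "mule" (specifically "desert mule") and the modifier is "market".
Within "desert mule", the head is "mule" and the modifier is "desert".
Assembled: [[market [desert mule]] ladder].

[[market [desert mule]] ladder]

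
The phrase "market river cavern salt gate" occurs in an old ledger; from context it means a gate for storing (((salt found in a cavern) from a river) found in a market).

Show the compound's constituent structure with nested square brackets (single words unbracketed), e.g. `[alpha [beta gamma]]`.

[[market [river [cavern salt]]] gate]

Whole compound: head "gate", modifier "market river cavern salt".
"market river cavern salt" → head "salt" (specifically "river cavern salt"), modifier "market".
"river cavern salt" → head "salt" (specifically "cavern salt"), modifier "river".
"cavern salt" → head "salt", modifier "cavern".
Putting it together: [[market [river [cavern salt]]] gate].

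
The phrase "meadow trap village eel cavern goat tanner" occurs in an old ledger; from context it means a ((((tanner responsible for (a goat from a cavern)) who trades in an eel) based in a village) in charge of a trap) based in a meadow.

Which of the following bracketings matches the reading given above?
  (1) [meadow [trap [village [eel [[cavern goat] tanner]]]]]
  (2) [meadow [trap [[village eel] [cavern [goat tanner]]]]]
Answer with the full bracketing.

[meadow [trap [village [eel [[cavern goat] tanner]]]]]

The paraphrase's head is the "tanner" part ("trap village eel cavern goat tanner"); its modifier is "meadow".
That top-level split, carried through the inner groups, gives [meadow [trap [village [eel [[cavern goat] tanner]]]]].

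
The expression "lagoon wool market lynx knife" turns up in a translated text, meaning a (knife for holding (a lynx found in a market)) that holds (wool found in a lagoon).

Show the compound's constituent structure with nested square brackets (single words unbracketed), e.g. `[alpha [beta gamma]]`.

[[lagoon wool] [[market lynx] knife]]

The outermost head in the paraphrase is "knife" (specifically "market lynx knife"), modified by "lagoon wool".
Within "lagoon wool", the head is "wool" and the modifier is "lagoon".
Within "market lynx knife", the head is "knife" and the modifier is "market lynx".
Within "market lynx", the head is "lynx" and the modifier is "market".
So the structure is [[lagoon wool] [[market lynx] knife]].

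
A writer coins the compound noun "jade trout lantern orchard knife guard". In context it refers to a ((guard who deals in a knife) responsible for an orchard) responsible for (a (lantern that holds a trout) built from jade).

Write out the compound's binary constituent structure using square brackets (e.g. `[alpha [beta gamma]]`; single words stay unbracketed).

The outermost head in the paraphrase is "guard" (specifically "orchard knife guard"), modified by "jade trout lantern".
Within "jade trout lantern", the head is "lantern" (specifically "trout lantern") and the modifier is "jade".
Within "trout lantern", the head is "lantern" and the modifier is "trout".
Within "orchard knife guard", the head is "guard" (specifically "knife guard") and the modifier is "orchard".
Within "knife guard", the head is "guard" and the modifier is "knife".
So the structure is [[jade [trout lantern]] [orchard [knife guard]]].

[[jade [trout lantern]] [orchard [knife guard]]]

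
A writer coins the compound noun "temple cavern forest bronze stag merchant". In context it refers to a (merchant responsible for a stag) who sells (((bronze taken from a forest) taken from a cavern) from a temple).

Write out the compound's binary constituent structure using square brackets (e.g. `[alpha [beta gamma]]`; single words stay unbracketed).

Whole compound: head "merchant" (specifically "stag merchant"), modifier "temple cavern forest bronze".
Inside "temple cavern forest bronze": head "bronze" (specifically "cavern forest bronze"), modifier "temple".
Inside "cavern forest bronze": head "bronze" (specifically "forest bronze"), modifier "cavern".
Inside "forest bronze": head "bronze", modifier "forest".
Inside "stag merchant": head "merchant", modifier "stag".
Assembled: [[temple [cavern [forest bronze]]] [stag merchant]].

[[temple [cavern [forest bronze]]] [stag merchant]]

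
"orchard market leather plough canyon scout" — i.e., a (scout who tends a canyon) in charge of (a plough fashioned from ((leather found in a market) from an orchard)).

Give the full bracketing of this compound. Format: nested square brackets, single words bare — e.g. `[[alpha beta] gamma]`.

[[[orchard [market leather]] plough] [canyon scout]]

Overall it is a kind of scout (specifically "canyon scout"); the modifier is "orchard market leather plough".
Inside "orchard market leather plough": head "plough", modifier "orchard market leather".
Inside "orchard market leather": head "leather" (specifically "market leather"), modifier "orchard".
Inside "market leather": head "leather", modifier "market".
Inside "canyon scout": head "scout", modifier "canyon".
So the structure is [[[orchard [market leather]] plough] [canyon scout]].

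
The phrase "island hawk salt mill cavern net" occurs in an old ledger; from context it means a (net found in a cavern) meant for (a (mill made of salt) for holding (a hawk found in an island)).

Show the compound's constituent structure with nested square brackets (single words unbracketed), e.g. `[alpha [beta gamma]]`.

[[[island hawk] [salt mill]] [cavern net]]

At the top level: head "net" (specifically "cavern net"); modifier "island hawk salt mill".
Inside "island hawk salt mill": head "mill" (specifically "salt mill"), modifier "island hawk".
Inside "island hawk": head "hawk", modifier "island".
Inside "salt mill": head "mill", modifier "salt".
Inside "cavern net": head "net", modifier "cavern".
Assembled: [[[island hawk] [salt mill]] [cavern net]].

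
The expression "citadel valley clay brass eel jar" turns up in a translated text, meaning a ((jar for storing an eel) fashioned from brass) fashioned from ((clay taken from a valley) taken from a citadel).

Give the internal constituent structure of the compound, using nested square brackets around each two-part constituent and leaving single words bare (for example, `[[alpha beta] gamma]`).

The outermost head in the paraphrase is "jar" (specifically "brass eel jar"), modified by "citadel valley clay".
Inside "citadel valley clay": head "clay" (specifically "valley clay"), modifier "citadel".
Inside "valley clay": head "clay", modifier "valley".
Inside "brass eel jar": head "jar" (specifically "eel jar"), modifier "brass".
Inside "eel jar": head "jar", modifier "eel".
Assembled: [[citadel [valley clay]] [brass [eel jar]]].

[[citadel [valley clay]] [brass [eel jar]]]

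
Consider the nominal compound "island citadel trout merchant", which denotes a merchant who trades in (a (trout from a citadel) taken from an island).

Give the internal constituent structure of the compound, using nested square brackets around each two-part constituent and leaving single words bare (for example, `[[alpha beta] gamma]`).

[[island [citadel trout]] merchant]

At the top level: head "merchant"; modifier "island citadel trout".
"island citadel trout" → head "trout" (specifically "citadel trout"), modifier "island".
"citadel trout" → head "trout", modifier "citadel".
Assembled: [[island [citadel trout]] merchant].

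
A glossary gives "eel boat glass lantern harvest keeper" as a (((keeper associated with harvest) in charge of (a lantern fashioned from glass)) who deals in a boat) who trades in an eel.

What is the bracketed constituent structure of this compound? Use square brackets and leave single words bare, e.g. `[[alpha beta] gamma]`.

Overall it is a kind of keeper (specifically "boat glass lantern harvest keeper"); the modifier is "eel".
Inside "boat glass lantern harvest keeper": head "keeper" (specifically "glass lantern harvest keeper"), modifier "boat".
Inside "glass lantern harvest keeper": head "keeper" (specifically "harvest keeper"), modifier "glass lantern".
Inside "glass lantern": head "lantern", modifier "glass".
Inside "harvest keeper": head "keeper", modifier "harvest".
Assembled: [eel [boat [[glass lantern] [harvest keeper]]]].

[eel [boat [[glass lantern] [harvest keeper]]]]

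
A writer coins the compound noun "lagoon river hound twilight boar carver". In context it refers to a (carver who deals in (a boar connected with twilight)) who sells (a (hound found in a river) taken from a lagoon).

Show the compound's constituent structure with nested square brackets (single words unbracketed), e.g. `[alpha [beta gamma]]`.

[[lagoon [river hound]] [[twilight boar] carver]]

Overall it is a kind of carver (specifically "twilight boar carver"); the modifier is "lagoon river hound".
"lagoon river hound" → head "hound" (specifically "river hound"), modifier "lagoon".
"river hound" → head "hound", modifier "river".
"twilight boar carver" → head "carver", modifier "twilight boar".
"twilight boar" → head "boar", modifier "twilight".
So the structure is [[lagoon [river hound]] [[twilight boar] carver]].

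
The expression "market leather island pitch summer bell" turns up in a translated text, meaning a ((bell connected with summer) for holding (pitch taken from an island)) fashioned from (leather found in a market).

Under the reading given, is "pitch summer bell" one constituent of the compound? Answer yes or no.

no

The top-level split is [market leather] [island pitch summer bell]; the full structure is [[market leather] [[island pitch] [summer bell]]].
"pitch summer bell" straddles a constituent boundary, so it is not a single unit.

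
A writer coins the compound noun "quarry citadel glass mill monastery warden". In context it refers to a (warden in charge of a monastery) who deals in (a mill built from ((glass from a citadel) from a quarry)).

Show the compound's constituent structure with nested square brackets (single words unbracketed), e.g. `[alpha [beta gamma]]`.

The outermost head in the paraphrase is "warden" (specifically "monastery warden"), modified by "quarry citadel glass mill".
Inside "quarry citadel glass mill": head "mill", modifier "quarry citadel glass".
Inside "quarry citadel glass": head "glass" (specifically "citadel glass"), modifier "quarry".
Inside "citadel glass": head "glass", modifier "citadel".
Inside "monastery warden": head "warden", modifier "monastery".
Putting it together: [[[quarry [citadel glass]] mill] [monastery warden]].

[[[quarry [citadel glass]] mill] [monastery warden]]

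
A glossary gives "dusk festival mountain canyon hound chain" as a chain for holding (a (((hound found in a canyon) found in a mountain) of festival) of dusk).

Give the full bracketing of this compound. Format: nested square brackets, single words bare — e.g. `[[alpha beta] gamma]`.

Whole compound: head "chain", modifier "dusk festival mountain canyon hound".
Inside "dusk festival mountain canyon hound": head "hound" (specifically "festival mountain canyon hound"), modifier "dusk".
Inside "festival mountain canyon hound": head "hound" (specifically "mountain canyon hound"), modifier "festival".
Inside "mountain canyon hound": head "hound" (specifically "canyon hound"), modifier "mountain".
Inside "canyon hound": head "hound", modifier "canyon".
Putting it together: [[dusk [festival [mountain [canyon hound]]]] chain].

[[dusk [festival [mountain [canyon hound]]]] chain]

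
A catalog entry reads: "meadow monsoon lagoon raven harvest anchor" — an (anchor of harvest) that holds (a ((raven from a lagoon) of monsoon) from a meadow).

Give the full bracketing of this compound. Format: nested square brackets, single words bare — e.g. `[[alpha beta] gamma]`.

At the top level: head "anchor" (specifically "harvest anchor"); modifier "meadow monsoon lagoon raven".
Inside "meadow monsoon lagoon raven": head "raven" (specifically "monsoon lagoon raven"), modifier "meadow".
Inside "monsoon lagoon raven": head "raven" (specifically "lagoon raven"), modifier "monsoon".
Inside "lagoon raven": head "raven", modifier "lagoon".
Inside "harvest anchor": head "anchor", modifier "harvest".
Putting it together: [[meadow [monsoon [lagoon raven]]] [harvest anchor]].

[[meadow [monsoon [lagoon raven]]] [harvest anchor]]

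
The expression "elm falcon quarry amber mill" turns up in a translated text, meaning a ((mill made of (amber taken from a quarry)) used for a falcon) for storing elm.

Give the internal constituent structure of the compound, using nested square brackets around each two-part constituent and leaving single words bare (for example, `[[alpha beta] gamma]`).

[elm [falcon [[quarry amber] mill]]]

The outermost head in the paraphrase is "mill" (specifically "falcon quarry amber mill"), modified by "elm".
"falcon quarry amber mill" → head "mill" (specifically "quarry amber mill"), modifier "falcon".
"quarry amber mill" → head "mill", modifier "quarry amber".
"quarry amber" → head "amber", modifier "quarry".
Putting it together: [elm [falcon [[quarry amber] mill]]].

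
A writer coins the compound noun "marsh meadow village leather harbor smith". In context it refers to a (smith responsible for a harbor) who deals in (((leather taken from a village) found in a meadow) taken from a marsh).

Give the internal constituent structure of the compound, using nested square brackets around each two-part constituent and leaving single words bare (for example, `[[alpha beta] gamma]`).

The outermost head in the paraphrase is "smith" (specifically "harbor smith"), modified by "marsh meadow village leather".
Inside "marsh meadow village leather": head "leather" (specifically "meadow village leather"), modifier "marsh".
Inside "meadow village leather": head "leather" (specifically "village leather"), modifier "meadow".
Inside "village leather": head "leather", modifier "village".
Inside "harbor smith": head "smith", modifier "harbor".
Assembled: [[marsh [meadow [village leather]]] [harbor smith]].

[[marsh [meadow [village leather]]] [harbor smith]]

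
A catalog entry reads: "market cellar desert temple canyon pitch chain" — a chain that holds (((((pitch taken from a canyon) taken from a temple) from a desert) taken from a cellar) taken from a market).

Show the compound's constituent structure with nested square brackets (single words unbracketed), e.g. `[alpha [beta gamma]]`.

The outermost head in the paraphrase is "chain", modified by "market cellar desert temple canyon pitch".
Inside "market cellar desert temple canyon pitch": head "pitch" (specifically "cellar desert temple canyon pitch"), modifier "market".
Inside "cellar desert temple canyon pitch": head "pitch" (specifically "desert temple canyon pitch"), modifier "cellar".
Inside "desert temple canyon pitch": head "pitch" (specifically "temple canyon pitch"), modifier "desert".
Inside "temple canyon pitch": head "pitch" (specifically "canyon pitch"), modifier "temple".
Inside "canyon pitch": head "pitch", modifier "canyon".
So the structure is [[market [cellar [desert [temple [canyon pitch]]]]] chain].

[[market [cellar [desert [temple [canyon pitch]]]]] chain]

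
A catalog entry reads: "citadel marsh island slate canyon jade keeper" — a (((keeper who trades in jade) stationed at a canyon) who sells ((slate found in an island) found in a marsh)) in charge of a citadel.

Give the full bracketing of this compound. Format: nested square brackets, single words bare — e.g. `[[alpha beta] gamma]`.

Overall it is a kind of keeper (specifically "marsh island slate canyon jade keeper"); the modifier is "citadel".
"marsh island slate canyon jade keeper" → head "keeper" (specifically "canyon jade keeper"), modifier "marsh island slate".
"marsh island slate" → head "slate" (specifically "island slate"), modifier "marsh".
"island slate" → head "slate", modifier "island".
"canyon jade keeper" → head "keeper" (specifically "jade keeper"), modifier "canyon".
"jade keeper" → head "keeper", modifier "jade".
Putting it together: [citadel [[marsh [island slate]] [canyon [jade keeper]]]].

[citadel [[marsh [island slate]] [canyon [jade keeper]]]]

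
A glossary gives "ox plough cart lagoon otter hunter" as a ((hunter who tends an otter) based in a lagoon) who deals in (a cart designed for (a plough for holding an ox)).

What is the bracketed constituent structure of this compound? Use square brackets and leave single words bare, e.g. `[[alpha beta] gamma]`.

Whole compound: head "hunter" (specifically "lagoon otter hunter"), modifier "ox plough cart".
"ox plough cart" → head "cart", modifier "ox plough".
"ox plough" → head "plough", modifier "ox".
"lagoon otter hunter" → head "hunter" (specifically "otter hunter"), modifier "lagoon".
"otter hunter" → head "hunter", modifier "otter".
Putting it together: [[[ox plough] cart] [lagoon [otter hunter]]].

[[[ox plough] cart] [lagoon [otter hunter]]]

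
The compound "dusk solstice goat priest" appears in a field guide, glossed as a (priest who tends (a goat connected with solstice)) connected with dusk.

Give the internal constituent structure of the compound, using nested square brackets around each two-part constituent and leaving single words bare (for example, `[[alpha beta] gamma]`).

[dusk [[solstice goat] priest]]

Overall it is a kind of priest (specifically "solstice goat priest"); the modifier is "dusk".
Within "solstice goat priest", the head is "priest" and the modifier is "solstice goat".
Within "solstice goat", the head is "goat" and the modifier is "solstice".
Putting it together: [dusk [[solstice goat] priest]].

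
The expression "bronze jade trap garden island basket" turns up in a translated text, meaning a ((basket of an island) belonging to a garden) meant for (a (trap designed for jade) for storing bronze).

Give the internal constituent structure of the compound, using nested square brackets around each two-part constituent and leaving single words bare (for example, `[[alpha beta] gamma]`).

[[bronze [jade trap]] [garden [island basket]]]

The outermost head in the paraphrase is "basket" (specifically "garden island basket"), modified by "bronze jade trap".
Inside "bronze jade trap": head "trap" (specifically "jade trap"), modifier "bronze".
Inside "jade trap": head "trap", modifier "jade".
Inside "garden island basket": head "basket" (specifically "island basket"), modifier "garden".
Inside "island basket": head "basket", modifier "island".
Assembled: [[bronze [jade trap]] [garden [island basket]]].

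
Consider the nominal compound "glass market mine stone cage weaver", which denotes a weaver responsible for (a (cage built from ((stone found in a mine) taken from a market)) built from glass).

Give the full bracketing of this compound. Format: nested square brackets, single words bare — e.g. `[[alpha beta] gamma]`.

Overall it is a kind of weaver; the modifier is "glass market mine stone cage".
Within "glass market mine stone cage", the head is "cage" (specifically "market mine stone cage") and the modifier is "glass".
Within "market mine stone cage", the head is "cage" and the modifier is "market mine stone".
Within "market mine stone", the head is "stone" (specifically "mine stone") and the modifier is "market".
Within "mine stone", the head is "stone" and the modifier is "mine".
Putting it together: [[glass [[market [mine stone]] cage]] weaver].

[[glass [[market [mine stone]] cage]] weaver]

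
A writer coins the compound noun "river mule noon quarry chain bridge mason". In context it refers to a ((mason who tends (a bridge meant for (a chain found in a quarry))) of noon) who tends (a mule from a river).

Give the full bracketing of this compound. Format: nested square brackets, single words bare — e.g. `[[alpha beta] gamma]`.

[[river mule] [noon [[[quarry chain] bridge] mason]]]

Whole compound: head "mason" (specifically "noon quarry chain bridge mason"), modifier "river mule".
"river mule" → head "mule", modifier "river".
"noon quarry chain bridge mason" → head "mason" (specifically "quarry chain bridge mason"), modifier "noon".
"quarry chain bridge mason" → head "mason", modifier "quarry chain bridge".
"quarry chain bridge" → head "bridge", modifier "quarry chain".
"quarry chain" → head "chain", modifier "quarry".
Assembled: [[river mule] [noon [[[quarry chain] bridge] mason]]].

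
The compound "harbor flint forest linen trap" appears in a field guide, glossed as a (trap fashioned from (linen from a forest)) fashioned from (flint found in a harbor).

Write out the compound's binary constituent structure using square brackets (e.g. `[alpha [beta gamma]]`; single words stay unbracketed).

Overall it is a kind of trap (specifically "forest linen trap"); the modifier is "harbor flint".
Inside "harbor flint": head "flint", modifier "harbor".
Inside "forest linen trap": head "trap", modifier "forest linen".
Inside "forest linen": head "linen", modifier "forest".
Putting it together: [[harbor flint] [[forest linen] trap]].

[[harbor flint] [[forest linen] trap]]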